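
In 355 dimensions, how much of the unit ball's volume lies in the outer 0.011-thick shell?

1 - (1-0.011)^355 ≈ 0.98029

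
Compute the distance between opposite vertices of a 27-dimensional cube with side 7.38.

Diagonal = √27 · 7.38 ≈ 38.3476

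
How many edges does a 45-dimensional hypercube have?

Number of 1-faces = C(45,1)·2^(45-1) = 45·17592186044416 = 791648371998720.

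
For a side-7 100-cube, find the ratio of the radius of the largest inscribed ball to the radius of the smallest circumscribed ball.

Ratio = (s/2)/(s√100/2) = 100^(-1/2) ≈ 0.1.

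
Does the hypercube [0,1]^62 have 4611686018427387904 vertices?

True. The 62-cube has 2^62 = 4611686018427387904 vertices.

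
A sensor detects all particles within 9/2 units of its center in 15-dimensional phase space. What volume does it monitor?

V = 2541865828329·π^7/3203200 ≈ 2.39672e+09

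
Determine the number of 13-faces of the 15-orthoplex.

Number of 13-faces = 2^(13+1) · C(15,13+1) = 16384 · 15 = 245760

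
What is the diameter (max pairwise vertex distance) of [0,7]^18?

Diagonal = √18 · 7 ≈ 29.6985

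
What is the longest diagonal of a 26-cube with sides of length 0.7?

||(0.7,0.7,...,0.7)|| = √(26)·0.7 ≈ 3.56931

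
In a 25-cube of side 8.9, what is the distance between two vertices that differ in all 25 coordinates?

Diagonal = √25 · 8.9 = 44.5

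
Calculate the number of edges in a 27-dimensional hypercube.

The 27-cube has n·2^(n-1) = 27·2^26 = 27·67108864 = 1811939328 edges.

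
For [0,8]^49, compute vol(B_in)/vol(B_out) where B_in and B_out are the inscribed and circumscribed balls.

V_in / V_out = (r_in/r_out)^49 = (1/√49)^49 = 49^(-49/2) ≈ 3.89221e-42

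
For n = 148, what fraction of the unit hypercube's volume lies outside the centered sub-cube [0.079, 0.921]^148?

Shell fraction = 1 - (1-0.158)^148 ≈ 1 - 8.835e-12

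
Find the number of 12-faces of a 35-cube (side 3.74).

Choose 12 of 35 axes to span the face (C(35,12) = 834451800 ways), then fix each of the remaining 23 coordinates at one of its two extreme values (2^23 = 8388608 ways): 834451800·8388608 = 6999889045094400.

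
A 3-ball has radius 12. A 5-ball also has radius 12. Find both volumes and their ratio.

V_3(12) ≈ 7238.23. V_5(12) ≈ 1.3098e+06. Ratio V_3/V_5 ≈ 0.005526.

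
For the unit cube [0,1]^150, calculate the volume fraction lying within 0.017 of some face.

Shell fraction = 1 - (1-0.034)^150 ≈ 0.994421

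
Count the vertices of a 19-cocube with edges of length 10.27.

Number of vertices = 2n = 38.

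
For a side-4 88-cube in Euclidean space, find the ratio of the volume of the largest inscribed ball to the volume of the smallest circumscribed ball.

V_in/V_out = n^(-n/2) = 88^(-88/2) ≈ 2.7718e-86.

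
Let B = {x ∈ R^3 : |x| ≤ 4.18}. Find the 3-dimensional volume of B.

V_3(4.18) = π^(3/2) · (4.18)^3 / Γ(3/2 + 1) ≈ 305.927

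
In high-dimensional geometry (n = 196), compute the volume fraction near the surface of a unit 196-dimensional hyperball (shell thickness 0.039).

1 - (1-0.039)^196 ≈ 0.999589 ≈ 99.9589%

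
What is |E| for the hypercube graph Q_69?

An n-cube has n·2^(n-1) edges. With n = 69: 69·295147905179352825856 = 20365205457375344984064.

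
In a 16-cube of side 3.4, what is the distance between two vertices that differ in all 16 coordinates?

||(3.4,3.4,...,3.4)|| = √(16)·3.4 = 13.6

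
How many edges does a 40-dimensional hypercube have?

An n-cube has n·2^(n-1) edges. With n = 40: 40·549755813888 = 21990232555520.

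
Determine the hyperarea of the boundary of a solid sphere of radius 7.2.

The surface area of an n-ball is 2π^(n/2) r^(n-1) / Γ(n/2). For n=3, r=7.2: 4πr² = 4π·(7.2)² ≈ 651.441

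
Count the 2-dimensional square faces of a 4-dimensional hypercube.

An n-cube has C(n,k)·2^(n-k) k-faces. Here C(4,2)·2^2 = 6·4 = 24.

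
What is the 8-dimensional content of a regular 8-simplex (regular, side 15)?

V = (15^8 / 8!) · √((8+1) / 2^8) ≈ 11918.2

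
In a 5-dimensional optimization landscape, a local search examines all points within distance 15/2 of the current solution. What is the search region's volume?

Volume = π^{5/2}·(15/2)^5/Γ(7/2) = 50625·π^2/4 ≈ 124912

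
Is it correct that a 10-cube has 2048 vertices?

False. The 10-cube has 2^10 = 1024 vertices.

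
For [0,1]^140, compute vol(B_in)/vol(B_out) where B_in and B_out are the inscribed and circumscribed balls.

The radii are 1/2 and 1√140/2, so the volume ratio is (1/√140)^140 = 140^{-140/2} ≈ 5.90252e-151.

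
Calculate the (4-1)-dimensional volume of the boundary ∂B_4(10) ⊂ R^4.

|∂B_4(10)| = 2000·π^2 ≈ 19739.2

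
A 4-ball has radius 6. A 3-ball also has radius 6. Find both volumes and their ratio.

V_4(6) ≈ 6395.5. V_3(6) ≈ 904.779. Ratio V_4/V_3 ≈ 7.069.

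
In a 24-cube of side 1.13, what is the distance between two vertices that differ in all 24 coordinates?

The space diagonal of an n-cube of side s is s√n. Here 1.13·√24 ≈ 5.53585.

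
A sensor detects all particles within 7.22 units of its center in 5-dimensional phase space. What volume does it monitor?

The n-ball volume is π^(n/2)·r^n/Γ(n/2+1). With n=5, r=7.22: V ≈ 103272.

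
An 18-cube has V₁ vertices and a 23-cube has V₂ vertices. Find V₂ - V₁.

V₁ = 2^18 = 262144. V₂ = 2^23 = 8388608. V₂ - V₁ = 8126464.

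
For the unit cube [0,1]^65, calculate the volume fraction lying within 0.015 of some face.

Shell fraction = 1 - (1-0.03)^65 ≈ 0.86191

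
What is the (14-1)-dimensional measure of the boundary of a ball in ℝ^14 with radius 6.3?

The surface area of an n-ball is 2π^(n/2) r^(n-1) / Γ(n/2). For n=14, r=6.3: 2.06621e+11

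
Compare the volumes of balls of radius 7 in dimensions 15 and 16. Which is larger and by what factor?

V_15(7) ≈ 1.81093e+12, V_16(7) ≈ 7.82073e+12. The 16-ball is larger by a factor of 4.319.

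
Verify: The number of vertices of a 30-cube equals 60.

False. The 30-cube has 2^30 = 1073741824 vertices.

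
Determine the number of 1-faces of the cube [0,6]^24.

f_1(24-cube) = (24 choose 1) · 2^23 = 201326592.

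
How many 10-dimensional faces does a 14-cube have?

f_10(14-cube) = (14 choose 10) · 2^4 = 16016.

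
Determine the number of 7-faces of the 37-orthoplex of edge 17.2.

Each 7-face is the convex hull of 8 vertices, one chosen as ±e_i from each of 8 distinct axes: 2^8·C(37,8) = 9883653120.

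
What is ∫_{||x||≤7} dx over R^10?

V = 282475249·π^5/120 ≈ 7.20358e+08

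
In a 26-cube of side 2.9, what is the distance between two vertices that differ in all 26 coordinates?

d = √(2.9² + 2.9² + ... + 2.9²) [26 terms] = √(26·2.9²) = 2.9√26 ≈ 14.7872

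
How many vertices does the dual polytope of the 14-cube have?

The vertices are ±e_1, ..., ±e_14, so there are 2·14 = 28.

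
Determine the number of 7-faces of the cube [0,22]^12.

An n-cube has C(n,k)·2^(n-k) k-faces. Here C(12,7)·2^5 = 792·32 = 25344.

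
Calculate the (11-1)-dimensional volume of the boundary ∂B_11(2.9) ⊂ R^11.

S = n·V_n(r)/r = 11·V_11(2.9)/2.9 (volume-to-surface relation), giving 871922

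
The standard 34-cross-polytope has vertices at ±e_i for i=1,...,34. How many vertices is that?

The vertices are ±e_1, ..., ±e_34, so there are 2·34 = 68.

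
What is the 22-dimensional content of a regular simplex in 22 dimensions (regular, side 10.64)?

For a regular n-simplex with edge a, V = (a^n / n!)·√((n+1)/2^n). With a=10.64, n=22: V ≈ 0.0815611.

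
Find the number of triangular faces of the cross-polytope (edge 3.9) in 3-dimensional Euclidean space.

Each 2-face is the convex hull of 3 vertices, one chosen as ±e_i from each of 3 distinct axes: 2^3·C(3,3) = 8.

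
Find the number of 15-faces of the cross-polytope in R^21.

Number of 15-faces = 2^(15+1) · C(21,15+1) = 65536 · 20349 = 1333592064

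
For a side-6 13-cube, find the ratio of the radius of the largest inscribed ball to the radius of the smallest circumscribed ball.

For an n-cube of any side s, the inradius is s/2 and the circumradius is s√n/2, so the ratio is 1/√13 ≈ 0.27735.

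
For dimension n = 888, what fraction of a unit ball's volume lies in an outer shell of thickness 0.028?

1 - (1-0.028)^888 ≈ 1 - 1.116e-11 ≈ (100 - 1.12e-09)%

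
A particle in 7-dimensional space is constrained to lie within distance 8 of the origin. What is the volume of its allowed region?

Volume = π^{7/2}·(8)^7/Γ(9/2) = 33554432·π^3/105 ≈ 9.90855e+06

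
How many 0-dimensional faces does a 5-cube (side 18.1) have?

f_0(5-cube) = (5 choose 0) · 2^5 = 32.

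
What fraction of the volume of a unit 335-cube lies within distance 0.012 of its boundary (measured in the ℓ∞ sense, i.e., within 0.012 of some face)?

Shell fraction = 1 - (1-0.024)^335 ≈ 0.999708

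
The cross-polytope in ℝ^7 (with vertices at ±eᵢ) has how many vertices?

The 7-dimensional cross-polytope has 2n = 2·7 = 14 vertices.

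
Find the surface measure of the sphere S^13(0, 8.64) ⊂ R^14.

|∂B_14(8.64)| ≈ 1.25437e+13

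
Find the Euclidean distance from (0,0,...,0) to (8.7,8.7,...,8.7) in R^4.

The space diagonal of an n-cube of side s is s√n. Here 8.7·√4 = 17.4.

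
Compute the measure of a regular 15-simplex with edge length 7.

For a regular n-simplex with edge a, V = (a^n / n!)·√((n+1)/2^n). With a=7, n=15: V ≈ 0.0802243.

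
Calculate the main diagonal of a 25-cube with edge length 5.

Diagonal = √25 · 5 = 25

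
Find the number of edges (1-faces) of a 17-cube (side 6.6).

An n-cube has C(n,k)·2^(n-k) k-faces. Here C(17,1)·2^16 = 17·65536 = 1114112.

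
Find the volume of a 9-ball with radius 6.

V_9(6) = π^(9/2) · (6)^9 / Γ(9/2 + 1) = 11943936·π^4/35 ≈ 3.32414e+07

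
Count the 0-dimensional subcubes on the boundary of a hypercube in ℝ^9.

f_0(9-cube) = (9 choose 0) · 2^9 = 512.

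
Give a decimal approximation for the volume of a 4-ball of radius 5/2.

V_4(5/2) = π^(4/2) · (5/2)^4 / Γ(4/2 + 1) = 625·π^2/32 ≈ 192.766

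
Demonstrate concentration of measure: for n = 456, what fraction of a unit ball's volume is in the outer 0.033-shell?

1 - (1-0.033)^456 ≈ 0.9999997738 ≈ 99.999977%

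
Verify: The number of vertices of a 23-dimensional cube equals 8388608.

True. The 23-cube has 2^23 = 8388608 vertices.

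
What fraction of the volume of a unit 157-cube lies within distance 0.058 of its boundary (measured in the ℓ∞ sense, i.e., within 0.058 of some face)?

Shell fraction = 1 - (1-0.116)^157 ≈ 0.9999999961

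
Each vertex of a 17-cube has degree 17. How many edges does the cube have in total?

Number of 1-faces = C(17,1)·2^(17-1) = 17·65536 = 1114112.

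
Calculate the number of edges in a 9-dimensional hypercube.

The 9-cube has n·2^(n-1) = 9·2^8 = 9·256 = 2304 edges.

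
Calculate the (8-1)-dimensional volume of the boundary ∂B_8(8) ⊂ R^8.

The surface area of an n-ball is 2π^(n/2) r^(n-1) / Γ(n/2). For n=8, r=8: 2097152·π^4/3 ≈ 6.80939e+07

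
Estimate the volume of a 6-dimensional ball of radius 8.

V_6(8) = π^(6/2) · (8)^6 / Γ(6/2 + 1) = 131072·π^3/3 ≈ 1.35468e+06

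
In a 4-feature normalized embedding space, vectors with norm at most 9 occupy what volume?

V_4(9) = π^(4/2) · (9)^4 / Γ(4/2 + 1) = 6561·π^2/2 ≈ 32377.2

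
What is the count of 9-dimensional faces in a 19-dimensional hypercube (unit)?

f_9(19-cube) = (19 choose 9) · 2^10 = 94595072.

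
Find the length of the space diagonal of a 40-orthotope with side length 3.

||(3,3,...,3)|| = √(40)·3 ≈ 18.9737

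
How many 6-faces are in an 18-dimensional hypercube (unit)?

An n-cube has C(n,k)·2^(n-k) k-faces. Here C(18,6)·2^12 = 18564·4096 = 76038144.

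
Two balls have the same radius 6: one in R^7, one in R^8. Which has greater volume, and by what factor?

V_7(6) ≈ 1.32263e+06, V_8(6) ≈ 6.81708e+06. The 8-ball is larger by a factor of 5.154.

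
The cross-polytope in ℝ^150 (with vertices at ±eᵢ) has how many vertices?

The vertices are ±e_1, ..., ±e_150, so there are 2·150 = 300.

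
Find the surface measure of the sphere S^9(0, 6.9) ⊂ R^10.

The surface area of an n-ball is 2π^(n/2) r^(n-1) / Γ(n/2). For n=10, r=6.9: 9.04086e+08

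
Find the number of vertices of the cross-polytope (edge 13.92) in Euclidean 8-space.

An n-cross-polytope has 2^(k+1)·C(n,k+1) k-faces. Here 2^1·C(8,1) = 2·8 = 16.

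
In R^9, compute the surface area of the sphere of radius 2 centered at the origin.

S_9(2) = 2·π^(9/2)·(2)^8 / Γ(9/2) = 8192·π^4/105 ≈ 7599.76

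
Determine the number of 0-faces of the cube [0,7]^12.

Choose 0 of 12 axes to span the face (C(12,0) = 1 way), then fix each of the remaining 12 coordinates at one of its two extreme values (2^12 = 4096 ways): 1·4096 = 4096.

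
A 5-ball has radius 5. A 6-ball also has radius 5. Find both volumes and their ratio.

V_5(5) ≈ 16449.3. V_6(5) ≈ 80745.5. Ratio V_5/V_6 ≈ 0.2037.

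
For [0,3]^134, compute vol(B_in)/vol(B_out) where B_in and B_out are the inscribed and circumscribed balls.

The radii are 3/2 and 3√134/2, so the volume ratio is (1/√134)^134 = 134^{-134/2} ≈ 3.04774e-143.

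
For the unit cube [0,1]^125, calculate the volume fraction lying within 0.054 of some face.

The inner cube has side 1-2·0.054 = 0.892 and volume (0.892)^125 ≈ 6.246e-07, so the shell holds 0.9999993754 of the volume.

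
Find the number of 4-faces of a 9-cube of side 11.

f_4(9-cube) = (9 choose 4) · 2^5 = 4032.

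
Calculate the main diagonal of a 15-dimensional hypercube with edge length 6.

Diagonal = √15 · 6 ≈ 23.2379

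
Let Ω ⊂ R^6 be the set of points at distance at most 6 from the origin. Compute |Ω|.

V_6(6) = π^(6/2) · (6)^6 / Γ(6/2 + 1) = 7776·π^3 ≈ 241105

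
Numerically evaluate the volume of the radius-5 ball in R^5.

V = 5000·π^2/3 ≈ 16449.3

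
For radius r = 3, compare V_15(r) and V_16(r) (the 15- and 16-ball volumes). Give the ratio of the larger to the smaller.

V_15(3) ≈ 5.47329e+06, V_16(3) ≈ 1.01302e+07. The 16-ball is larger by a factor of 1.851.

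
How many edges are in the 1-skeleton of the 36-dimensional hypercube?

The 36-cube has n·2^(n-1) = 36·2^35 = 36·34359738368 = 1236950581248 edges.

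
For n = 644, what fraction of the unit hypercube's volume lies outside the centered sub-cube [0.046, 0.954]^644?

Shell fraction = 1 - (1-0.092)^644 ≈ 1 - 1.017e-27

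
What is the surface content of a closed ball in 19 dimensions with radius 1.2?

The surface area of an n-ball is 2π^(n/2) r^(n-1) / Γ(n/2). For n=19, r=1.2: 23.5832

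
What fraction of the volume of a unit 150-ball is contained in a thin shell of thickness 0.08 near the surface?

1 - (1-0.08)^150 ≈ 0.9999963002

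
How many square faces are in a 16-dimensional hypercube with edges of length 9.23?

Number of 2-faces = C(16,2) · 2^(16-2) = 120 · 16384 = 1966080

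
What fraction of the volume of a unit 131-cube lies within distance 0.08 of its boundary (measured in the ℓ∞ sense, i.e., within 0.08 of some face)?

1 - (1 - 2·0.08)^131 = 1 - 0.84^131 ≈ 1 - 1.204e-10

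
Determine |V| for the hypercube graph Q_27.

Number of vertices = 2^27 = 134217728.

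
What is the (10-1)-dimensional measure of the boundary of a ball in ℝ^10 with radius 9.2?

S = n·V_n(r)/r = 10·V_10(9.2)/9.2 (volume-to-surface relation), giving 1.20409e+10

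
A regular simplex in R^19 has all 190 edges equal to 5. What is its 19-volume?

Volume = 5^19 · √(20/2^19) / 19! ≈ 9.68424e-07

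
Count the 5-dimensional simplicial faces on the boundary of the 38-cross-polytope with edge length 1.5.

Number of 5-faces = 2^(5+1) · C(38,5+1) = 64 · 2760681 = 176683584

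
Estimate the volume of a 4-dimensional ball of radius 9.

V_4(9) = π^(4/2) · (9)^4 / Γ(4/2 + 1) = 6561·π^2/2 ≈ 32377.2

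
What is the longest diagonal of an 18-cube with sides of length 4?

Diagonal = √18 · 4 ≈ 16.9706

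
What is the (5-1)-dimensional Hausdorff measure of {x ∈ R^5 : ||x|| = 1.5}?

S = n·V_n(r)/r = 5·V_5(1.5)/1.5 (volume-to-surface relation), giving 27·π^2/2 ≈ 133.24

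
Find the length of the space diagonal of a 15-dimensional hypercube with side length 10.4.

||(10.4,10.4,...,10.4)|| = √(15)·10.4 ≈ 40.279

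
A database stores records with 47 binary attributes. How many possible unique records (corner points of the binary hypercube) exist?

An n-cube has 2^n vertices; for n = 47 that is 2^47 = 140737488355328.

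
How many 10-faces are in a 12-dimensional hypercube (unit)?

Number of 10-faces = C(12,10) · 2^(12-10) = 66 · 4 = 264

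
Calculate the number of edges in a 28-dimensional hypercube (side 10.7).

Number of 1-faces = C(28,1)·2^(28-1) = 28·134217728 = 3758096384.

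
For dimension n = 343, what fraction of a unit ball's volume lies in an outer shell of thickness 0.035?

1 - (1-0.035)^343 ≈ 0.9999950698 ≈ 99.999507%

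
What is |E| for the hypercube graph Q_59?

The 59-cube has n·2^(n-1) = 59·2^58 = 59·288230376151711744 = 17005592192950992896 edges.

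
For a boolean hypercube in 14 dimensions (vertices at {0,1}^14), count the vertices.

Number of vertices = 2^14 = 16384.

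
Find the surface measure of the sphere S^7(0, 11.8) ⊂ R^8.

|∂B_8(11.8)| ≈ 1.03431e+09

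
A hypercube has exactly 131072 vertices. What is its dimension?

The n-cube has 2^n vertices, and 131072 = 2^17, so n = 17.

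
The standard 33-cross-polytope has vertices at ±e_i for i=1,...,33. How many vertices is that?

The vertices are ±e_1, ..., ±e_33, so there are 2·33 = 66.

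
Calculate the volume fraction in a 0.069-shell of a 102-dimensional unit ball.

V(inner)/V(outer) = ((1-0.069)/1)^102 ≈ 0.0006806, so the shell fraction is 0.999319.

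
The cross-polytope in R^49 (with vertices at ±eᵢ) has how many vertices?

The vertices are ±e_1, ..., ±e_49, so there are 2·49 = 98.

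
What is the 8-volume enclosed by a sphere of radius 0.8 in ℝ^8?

V_8(0.8) = π^(8/2) · (0.8)^8 / Γ(8/2 + 1) ≈ 0.680939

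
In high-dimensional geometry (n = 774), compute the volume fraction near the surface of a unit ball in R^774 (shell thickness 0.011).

1 - (1-0.011)^774 ≈ 0.999809 ≈ 99.9809%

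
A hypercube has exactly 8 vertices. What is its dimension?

Since 2^n = 8, we have n = 3.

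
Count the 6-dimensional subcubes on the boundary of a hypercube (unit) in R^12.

Number of 6-faces = C(12,6) · 2^(12-6) = 924 · 64 = 59136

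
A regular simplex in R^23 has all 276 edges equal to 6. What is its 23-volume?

V_23 = √(24) · 6^23 / (23! · 2^(23/2)) ≈ 5.16708e-08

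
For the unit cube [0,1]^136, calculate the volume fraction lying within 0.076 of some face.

The inner cube has side 1-2·0.076 = 0.848 and volume (0.848)^136 ≈ 1.827e-10, so the shell holds 1 - 1.827e-10 of the volume.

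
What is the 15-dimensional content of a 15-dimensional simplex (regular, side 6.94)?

For a regular n-simplex with edge a, V = (a^n / n!)·√((n+1)/2^n). With a=6.94, n=15: V ≈ 0.0705062.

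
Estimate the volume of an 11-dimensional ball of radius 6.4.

Volume = π^{11/2}·(6.4)^11/Γ(13/2) ≈ 1.39022e+09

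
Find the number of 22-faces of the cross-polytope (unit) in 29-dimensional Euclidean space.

Each 22-face is the convex hull of 23 vertices, one chosen as ±e_i from each of 23 distinct axes: 2^23·C(29,23) = 3984756572160.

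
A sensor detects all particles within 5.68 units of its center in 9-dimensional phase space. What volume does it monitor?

The n-ball volume is π^(n/2)·r^n/Γ(n/2+1). With n=9, r=5.68: V ≈ 2.0298e+07.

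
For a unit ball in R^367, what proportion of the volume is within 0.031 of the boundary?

V(inner)/V(outer) = ((1-0.031)/1)^367 ≈ 9.568e-06, so the shell fraction is 0.99999.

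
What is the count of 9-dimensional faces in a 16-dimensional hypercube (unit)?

An n-cube has C(n,k)·2^(n-k) k-faces. Here C(16,9)·2^7 = 11440·128 = 1464320.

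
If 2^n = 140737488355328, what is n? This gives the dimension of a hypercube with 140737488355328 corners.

Since 2^n = 140737488355328, we have n = 47.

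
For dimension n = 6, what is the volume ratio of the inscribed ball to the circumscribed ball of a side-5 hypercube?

Volume scales as r^n, and r_in/r_out = 1/√6, giving (1/√6)^6 ≈ 0.00462963.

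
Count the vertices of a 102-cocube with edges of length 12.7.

The 102-dimensional cross-polytope has 2n = 2·102 = 204 vertices.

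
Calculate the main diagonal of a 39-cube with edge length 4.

d = √(4² + 4² + ... + 4²) [39 terms] = √(39·4²) = 4√39 ≈ 24.98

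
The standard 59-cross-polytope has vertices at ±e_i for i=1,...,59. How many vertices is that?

Number of vertices = 2n = 118.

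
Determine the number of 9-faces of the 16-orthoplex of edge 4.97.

Each 9-face is the convex hull of 10 vertices, one chosen as ±e_i from each of 10 distinct axes: 2^10·C(16,10) = 8200192.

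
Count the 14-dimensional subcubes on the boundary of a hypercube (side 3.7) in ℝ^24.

An n-cube has C(n,k)·2^(n-k) k-faces. Here C(24,14)·2^10 = 1961256·1024 = 2008326144.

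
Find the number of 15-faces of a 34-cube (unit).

Choose 15 of 34 axes to span the face (C(34,15) = 1855967520 ways), then fix each of the remaining 19 coordinates at one of its two extreme values (2^19 = 524288 ways): 1855967520·524288 = 973061499125760.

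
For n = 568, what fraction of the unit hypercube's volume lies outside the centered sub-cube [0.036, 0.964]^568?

1 - (1 - 2·0.036)^568 = 1 - 0.928^568 ≈ 1 - 3.692e-19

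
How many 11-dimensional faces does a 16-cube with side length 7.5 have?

Number of 11-faces = C(16,11) · 2^(16-11) = 4368 · 32 = 139776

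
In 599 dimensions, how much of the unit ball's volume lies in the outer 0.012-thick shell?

Shell fraction = 1 - (1-0.012)^599 ≈ 0.999277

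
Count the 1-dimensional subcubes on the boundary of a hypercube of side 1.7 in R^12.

f_1(12-cube) = (12 choose 1) · 2^11 = 24576.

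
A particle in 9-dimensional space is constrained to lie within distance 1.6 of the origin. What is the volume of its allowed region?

The n-ball volume is π^(n/2)·r^n/Γ(n/2+1). With n=9, r=1.6: V ≈ 226.672.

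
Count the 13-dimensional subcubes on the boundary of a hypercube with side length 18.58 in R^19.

Choose 13 of 19 axes to span the face (C(19,13) = 27132 ways), then fix each of the remaining 6 coordinates at one of its two extreme values (2^6 = 64 ways): 27132·64 = 1736448.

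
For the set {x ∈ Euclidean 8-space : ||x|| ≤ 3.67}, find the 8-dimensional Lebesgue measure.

V_8(3.67) = π^(8/2) · (3.67)^8 / Γ(8/2 + 1) ≈ 133572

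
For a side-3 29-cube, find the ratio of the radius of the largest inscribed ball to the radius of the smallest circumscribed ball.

Ratio = (s/2)/(s√29/2) = 29^(-1/2) ≈ 0.185695.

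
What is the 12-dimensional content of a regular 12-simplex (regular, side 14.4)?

V_12 = √(13) · 14.4^12 / (12! · 2^(12/2)) ≈ 9349.85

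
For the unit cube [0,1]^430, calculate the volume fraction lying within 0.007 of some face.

1 - (1 - 2·0.007)^430 = 1 - 0.986^430 ≈ 0.997672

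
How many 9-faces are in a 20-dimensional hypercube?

f_9(20-cube) = (20 choose 9) · 2^11 = 343982080.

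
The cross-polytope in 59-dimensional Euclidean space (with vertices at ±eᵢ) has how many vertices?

An n-cross-polytope has 2n vertices; here n = 59, giving 118.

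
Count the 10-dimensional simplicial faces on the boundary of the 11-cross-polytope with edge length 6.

f_10(11-orthoplex) = 2^11 · (11 choose 11) = 2048.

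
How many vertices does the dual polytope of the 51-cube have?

An n-cross-polytope has 2n vertices; here n = 51, giving 102.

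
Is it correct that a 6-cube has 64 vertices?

True. The 6-cube has 2^6 = 64 vertices.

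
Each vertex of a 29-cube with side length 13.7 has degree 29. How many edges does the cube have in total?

An n-cube has n·2^(n-1) edges. With n = 29: 29·268435456 = 7784628224.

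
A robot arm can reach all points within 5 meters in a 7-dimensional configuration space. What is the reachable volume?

The n-ball volume is π^(n/2)·r^n/Γ(n/2+1). With n=7, r=5: V = 250000·π^3/21 ≈ 369122.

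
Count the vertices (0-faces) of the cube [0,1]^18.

An n-cube has 2^n vertices; for n = 18 that is 2^18 = 262144.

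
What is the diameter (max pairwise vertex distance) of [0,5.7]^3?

d = √(5.7² + 5.7² + ... + 5.7²) [3 terms] = √(3·5.7²) = 5.7√3 ≈ 9.87269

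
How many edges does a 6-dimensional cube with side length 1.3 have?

Each of the 2^6 = 64 vertices has degree 6; total edges = 6·2^6/2 = 192.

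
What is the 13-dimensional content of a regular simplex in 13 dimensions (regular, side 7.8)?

Volume = 7.8^13 · √(14/2^13) / 13! ≈ 2.62614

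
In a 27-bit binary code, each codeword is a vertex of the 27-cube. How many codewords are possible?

Number of vertices = 2^27 = 134217728.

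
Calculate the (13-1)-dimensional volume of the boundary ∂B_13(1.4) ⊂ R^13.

S = n·V_n(r)/r = 13·V_13(1.4)/1.4 (volume-to-surface relation), giving 671.152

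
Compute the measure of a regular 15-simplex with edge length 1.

Volume = 1^15 · √(16/2^15) / 15! ≈ 1.6898e-14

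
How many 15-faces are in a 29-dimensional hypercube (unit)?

Choose 15 of 29 axes to span the face (C(29,15) = 77558760 ways), then fix each of the remaining 14 coordinates at one of its two extreme values (2^14 = 16384 ways): 77558760·16384 = 1270722723840.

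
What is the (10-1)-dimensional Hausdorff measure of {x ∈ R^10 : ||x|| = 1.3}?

|∂B_10(1.3)| ≈ 270.432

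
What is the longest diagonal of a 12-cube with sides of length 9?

The space diagonal of an n-cube of side s is s√n. Here 9·√12 ≈ 31.1769.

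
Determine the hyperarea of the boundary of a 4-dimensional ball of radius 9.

The surface area of an n-ball is 2π^(n/2) r^(n-1) / Γ(n/2). For n=4, r=9: 1458·π^2 ≈ 14389.9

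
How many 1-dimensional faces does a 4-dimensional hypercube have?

An n-cube has C(n,k)·2^(n-k) k-faces. Here C(4,1)·2^3 = 4·8 = 32.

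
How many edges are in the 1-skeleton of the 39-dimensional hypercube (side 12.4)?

The 39-cube has n·2^(n-1) = 39·2^38 = 39·274877906944 = 10720238370816 edges.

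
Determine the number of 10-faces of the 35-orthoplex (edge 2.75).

f_10(35-orthoplex) = 2^11 · (35 choose 11) = 854478643200.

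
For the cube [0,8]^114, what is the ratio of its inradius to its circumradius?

Ratio = (s/2)/(s√114/2) = 114^(-1/2) ≈ 0.0936586.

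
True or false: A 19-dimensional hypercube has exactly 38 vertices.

False. The 19-cube has 2^19 = 524288 vertices.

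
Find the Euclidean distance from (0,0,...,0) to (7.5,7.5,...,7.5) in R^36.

d = √(7.5² + 7.5² + ... + 7.5²) [36 terms] = √(36·7.5²) = 7.5√36 = 45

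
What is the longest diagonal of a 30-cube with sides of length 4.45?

Diagonal = √30 · 4.45 ≈ 24.3737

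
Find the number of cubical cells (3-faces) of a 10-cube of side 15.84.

Choose 3 of 10 axes to span the face (C(10,3) = 120 ways), then fix each of the remaining 7 coordinates at one of its two extreme values (2^7 = 128 ways): 120·128 = 15360.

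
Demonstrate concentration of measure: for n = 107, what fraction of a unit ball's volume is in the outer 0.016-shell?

1 - (1-0.016)^107 ≈ 0.821977 ≈ 82.20%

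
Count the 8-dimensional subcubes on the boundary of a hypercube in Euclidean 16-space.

Choose 8 of 16 axes to span the face (C(16,8) = 12870 ways), then fix each of the remaining 8 coordinates at one of its two extreme values (2^8 = 256 ways): 12870·256 = 3294720.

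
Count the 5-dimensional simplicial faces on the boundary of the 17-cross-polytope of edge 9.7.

Number of 5-faces = 2^(5+1) · C(17,5+1) = 64 · 12376 = 792064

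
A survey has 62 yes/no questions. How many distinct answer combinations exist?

An n-cube has 2^n vertices; for n = 62 that is 2^62 = 4611686018427387904.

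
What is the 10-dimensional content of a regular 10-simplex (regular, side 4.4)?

V_10 = √(11) · 4.4^10 / (10! · 2^(10/2)) ≈ 0.0776802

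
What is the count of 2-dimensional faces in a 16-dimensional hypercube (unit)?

Number of 2-faces = C(16,2) · 2^(16-2) = 120 · 16384 = 1966080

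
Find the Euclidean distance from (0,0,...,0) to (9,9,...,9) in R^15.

d = √(9² + 9² + ... + 9²) [15 terms] = √(15·9²) = 9√15 ≈ 34.8569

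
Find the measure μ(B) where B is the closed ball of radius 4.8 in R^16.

V_16(4.8) = π^(16/2) · (4.8)^16 / Γ(16/2 + 1) ≈ 1.86869e+10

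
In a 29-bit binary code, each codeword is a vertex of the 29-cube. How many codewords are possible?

Each vertex is a binary string of length 29, so there are 2^29 = 536870912.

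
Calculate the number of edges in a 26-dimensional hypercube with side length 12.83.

Each of the 2^26 = 67108864 vertices has degree 26; total edges = 26·2^26/2 = 872415232.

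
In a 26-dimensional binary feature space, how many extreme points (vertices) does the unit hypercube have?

Number of vertices = 2^26 = 67108864.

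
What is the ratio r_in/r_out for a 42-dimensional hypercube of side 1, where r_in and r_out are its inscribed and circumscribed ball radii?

r_in / r_out = (1/2) / (1√42/2) = 1/√42 ≈ 0.154303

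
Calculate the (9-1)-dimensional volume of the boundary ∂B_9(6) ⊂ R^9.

S = n·V_n(r)/r = 9·V_9(6)/6 (volume-to-surface relation), giving 17915904·π^4/35 ≈ 4.98621e+07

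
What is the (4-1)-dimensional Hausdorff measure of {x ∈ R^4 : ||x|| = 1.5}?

The surface area of an n-ball is 2π^(n/2) r^(n-1) / Γ(n/2). For n=4, r=1.5: 27·π^2/4 ≈ 66.6198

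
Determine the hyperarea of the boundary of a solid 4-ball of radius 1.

S_4(1) = 2·π^(4/2)·(1)^3 / Γ(4/2) = 2·π^2 ≈ 19.7392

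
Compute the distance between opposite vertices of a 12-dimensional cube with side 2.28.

The space diagonal of an n-cube of side s is s√n. Here 2.28·√12 ≈ 7.89815.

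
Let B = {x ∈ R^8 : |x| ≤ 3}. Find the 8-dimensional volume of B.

Volume = π^{8/2}·(3)^8/Γ(5) = 2187·π^4/8 ≈ 26629.2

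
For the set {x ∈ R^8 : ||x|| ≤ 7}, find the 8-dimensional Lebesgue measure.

Volume = π^{8/2}·(7)^8/Γ(5) = 5764801·π^4/24 ≈ 2.33977e+07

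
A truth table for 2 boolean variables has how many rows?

The 2-cube has 2^2 = 4 vertices.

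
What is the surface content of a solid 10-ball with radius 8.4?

The surface area of an n-ball is 2π^(n/2) r^(n-1) / Γ(n/2). For n=10, r=8.4: 5.30984e+09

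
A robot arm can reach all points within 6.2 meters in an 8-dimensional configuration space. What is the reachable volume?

V_8(6.2) = π^(8/2) · (6.2)^8 / Γ(8/2 + 1) ≈ 8.8618e+06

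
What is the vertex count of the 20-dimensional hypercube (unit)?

An n-cube has 2^n vertices; for n = 20 that is 2^20 = 1048576.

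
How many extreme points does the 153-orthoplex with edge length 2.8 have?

The vertices are ±e_1, ..., ±e_153, so there are 2·153 = 306.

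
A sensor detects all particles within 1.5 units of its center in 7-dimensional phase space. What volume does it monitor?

V = 729·π^3/280 ≈ 80.7271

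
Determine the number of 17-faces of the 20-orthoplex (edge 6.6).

f_17(20-orthoplex) = 2^18 · (20 choose 18) = 49807360.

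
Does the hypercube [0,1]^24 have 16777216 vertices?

True. The 24-cube has 2^24 = 16777216 vertices.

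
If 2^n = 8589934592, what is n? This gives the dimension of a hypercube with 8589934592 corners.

The n-cube has 2^n vertices, and 8589934592 = 2^33, so n = 33.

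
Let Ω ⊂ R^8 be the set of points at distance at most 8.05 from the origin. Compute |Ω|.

Volume = π^{8/2}·(8.05)^8/Γ(5) ≈ 7.1574e+07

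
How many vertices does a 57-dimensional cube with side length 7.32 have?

An n-cube has 2^n vertices; for n = 57 that is 2^57 = 144115188075855872.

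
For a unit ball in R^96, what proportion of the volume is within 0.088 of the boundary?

1 - (1-0.088)^96 ≈ 0.999856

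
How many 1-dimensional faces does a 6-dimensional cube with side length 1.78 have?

Number of 1-faces = C(6,1) · 2^(6-1) = 6 · 32 = 192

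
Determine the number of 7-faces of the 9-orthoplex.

Number of 7-faces = 2^(7+1) · C(9,7+1) = 256 · 9 = 2304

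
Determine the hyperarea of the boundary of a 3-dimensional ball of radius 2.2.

S = n·V_n(r)/r = 3·V_3(2.2)/2.2 (volume-to-surface relation), giving 4πr² = 4π·(2.2)² ≈ 60.8212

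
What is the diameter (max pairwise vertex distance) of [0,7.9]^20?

The space diagonal of an n-cube of side s is s√n. Here 7.9·√20 ≈ 35.3299.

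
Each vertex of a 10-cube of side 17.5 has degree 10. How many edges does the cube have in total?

The 10-cube has n·2^(n-1) = 10·2^9 = 10·512 = 5120 edges.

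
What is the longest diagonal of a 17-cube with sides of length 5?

d = √(5² + 5² + ... + 5²) [17 terms] = √(17·5²) = 5√17 ≈ 20.6155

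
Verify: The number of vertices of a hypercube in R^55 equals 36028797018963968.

True. The 55-cube has 2^55 = 36028797018963968 vertices.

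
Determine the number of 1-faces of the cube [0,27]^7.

Number of 1-faces = C(7,1) · 2^(7-1) = 7 · 64 = 448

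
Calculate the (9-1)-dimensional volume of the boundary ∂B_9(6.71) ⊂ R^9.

S = n·V_n(r)/r = 9·V_9(6.71)/6.71 (volume-to-surface relation), giving 1.21995e+08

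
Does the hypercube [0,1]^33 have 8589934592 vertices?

True. The 33-cube has 2^33 = 8589934592 vertices.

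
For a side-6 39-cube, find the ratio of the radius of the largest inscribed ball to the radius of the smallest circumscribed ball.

Ratio = (s/2)/(s√39/2) = 39^(-1/2) ≈ 0.160128.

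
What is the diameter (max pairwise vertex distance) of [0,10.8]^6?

Diagonal = √6 · 10.8 ≈ 26.4545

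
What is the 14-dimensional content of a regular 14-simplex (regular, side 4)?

V = (4^14 / 14!) · √((14+1) / 2^14) ≈ 9.31681e-05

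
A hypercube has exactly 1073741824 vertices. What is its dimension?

The n-cube has 2^n vertices, and 1073741824 = 2^30, so n = 30.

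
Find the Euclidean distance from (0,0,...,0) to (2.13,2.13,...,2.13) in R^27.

Diagonal = √27 · 2.13 ≈ 11.0678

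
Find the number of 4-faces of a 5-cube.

An n-cube has C(n,k)·2^(n-k) k-faces. Here C(5,4)·2^1 = 5·2 = 10.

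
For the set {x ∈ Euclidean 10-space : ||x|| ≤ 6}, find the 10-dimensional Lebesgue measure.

The n-ball volume is π^(n/2)·r^n/Γ(n/2+1). With n=10, r=6: V = 2519424·π^5/5 ≈ 1.54199e+08.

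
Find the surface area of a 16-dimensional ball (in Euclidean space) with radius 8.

|∂B_16(8)| = 4398046511104·π^8/315 ≈ 1.32479e+14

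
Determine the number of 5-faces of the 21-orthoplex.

Each 5-face is the convex hull of 6 vertices, one chosen as ±e_i from each of 6 distinct axes: 2^6·C(21,6) = 3472896.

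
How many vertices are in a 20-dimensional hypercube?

Number of 0-faces = C(20,0) · 2^(20-0) = 1 · 1048576 = 1048576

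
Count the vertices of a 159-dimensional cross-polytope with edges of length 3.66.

Number of vertices = 2n = 318.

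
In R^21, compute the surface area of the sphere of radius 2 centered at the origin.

S_21(2) = 2·π^(21/2)·(2)^20 / Γ(21/2) = 2147483648·π^10/654729075 ≈ 307162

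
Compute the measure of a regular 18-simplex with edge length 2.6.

V = (2.6^18 / 18!) · √((18+1) / 2^18) ≈ 3.92e-11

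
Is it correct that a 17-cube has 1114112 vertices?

False. The 17-cube has 2^17 = 131072 vertices.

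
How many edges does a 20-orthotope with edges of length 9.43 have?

The 20-cube has n·2^(n-1) = 20·2^19 = 20·524288 = 10485760 edges.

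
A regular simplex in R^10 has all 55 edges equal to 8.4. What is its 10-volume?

Volume = 8.4^10 · √(11/2^10) / 10! ≈ 49.9547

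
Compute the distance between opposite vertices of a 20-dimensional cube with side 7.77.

||(7.77,7.77,...,7.77)|| = √(20)·7.77 ≈ 34.7485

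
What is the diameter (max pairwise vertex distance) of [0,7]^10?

d = √(7² + 7² + ... + 7²) [10 terms] = √(10·7²) = 7√10 ≈ 22.1359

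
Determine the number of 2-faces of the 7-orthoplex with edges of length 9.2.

An n-cross-polytope has 2^(k+1)·C(n,k+1) k-faces. Here 2^3·C(7,3) = 8·35 = 280.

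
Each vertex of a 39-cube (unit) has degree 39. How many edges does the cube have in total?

Each of the 2^39 = 549755813888 vertices has degree 39; total edges = 39·2^39/2 = 10720238370816.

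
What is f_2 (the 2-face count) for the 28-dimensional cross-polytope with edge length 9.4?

An n-cross-polytope has 2^(k+1)·C(n,k+1) k-faces. Here 2^3·C(28,3) = 8·3276 = 26208.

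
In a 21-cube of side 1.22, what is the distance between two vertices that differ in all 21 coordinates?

||(1.22,1.22,...,1.22)|| = √(21)·1.22 ≈ 5.59074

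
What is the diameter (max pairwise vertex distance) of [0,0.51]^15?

The space diagonal of an n-cube of side s is s√n. Here 0.51·√15 ≈ 1.97522.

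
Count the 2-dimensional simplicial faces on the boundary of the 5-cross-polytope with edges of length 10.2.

An n-cross-polytope has 2^(k+1)·C(n,k+1) k-faces. Here 2^3·C(5,3) = 8·10 = 80.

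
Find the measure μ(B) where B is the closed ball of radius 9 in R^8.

V_8(9) = π^(8/2) · (9)^8 / Γ(8/2 + 1) = 14348907·π^4/8 ≈ 1.74714e+08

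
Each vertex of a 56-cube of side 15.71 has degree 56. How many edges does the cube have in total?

Number of 1-faces = C(56,1)·2^(56-1) = 56·36028797018963968 = 2017612633061982208.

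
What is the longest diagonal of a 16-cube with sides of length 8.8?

The space diagonal of an n-cube of side s is s√n. Here 8.8·√16 = 35.2.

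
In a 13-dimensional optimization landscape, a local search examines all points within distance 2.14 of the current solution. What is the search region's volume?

The n-ball volume is π^(n/2)·r^n/Γ(n/2+1). With n=13, r=2.14: V ≈ 17977.1.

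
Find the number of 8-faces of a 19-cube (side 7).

f_8(19-cube) = (19 choose 8) · 2^11 = 154791936.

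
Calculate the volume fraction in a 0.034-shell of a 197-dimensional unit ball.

1 - (1-0.034)^197 ≈ 0.998902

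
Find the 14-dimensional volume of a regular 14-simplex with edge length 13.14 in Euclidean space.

Volume = 13.14^14 · √(15/2^14) / 14! ≈ 1587.68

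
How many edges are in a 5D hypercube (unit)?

An n-cube has C(n,k)·2^(n-k) k-faces. Here C(5,1)·2^4 = 5·16 = 80.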